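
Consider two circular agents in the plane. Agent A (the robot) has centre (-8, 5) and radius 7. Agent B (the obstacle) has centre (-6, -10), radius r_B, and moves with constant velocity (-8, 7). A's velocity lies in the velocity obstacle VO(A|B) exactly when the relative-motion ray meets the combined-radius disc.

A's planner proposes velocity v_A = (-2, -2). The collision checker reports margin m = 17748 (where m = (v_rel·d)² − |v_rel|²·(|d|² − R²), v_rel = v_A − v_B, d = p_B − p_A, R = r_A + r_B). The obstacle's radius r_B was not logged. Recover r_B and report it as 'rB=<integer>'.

m = 17748
d = (2, -15);  v_rel = (6, -9),  |v_rel|² = 117
v_rel×d = (6)·(-15) − (-9)·(2) = -72
since m = R²·117 − (-72)²:  R² = (5184 + 17748) / 117 = 196
R = √196 = 14  ⇒  r_B = 14 − 7 = 7

rB=7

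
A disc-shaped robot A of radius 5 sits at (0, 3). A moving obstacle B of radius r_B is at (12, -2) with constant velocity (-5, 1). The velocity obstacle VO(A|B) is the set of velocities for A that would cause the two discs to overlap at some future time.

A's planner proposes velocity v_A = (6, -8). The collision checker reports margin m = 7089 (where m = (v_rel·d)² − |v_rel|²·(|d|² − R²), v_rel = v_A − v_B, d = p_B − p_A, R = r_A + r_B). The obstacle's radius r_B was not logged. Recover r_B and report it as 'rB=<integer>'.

m = 7089
d = (12, -5);  v_rel = (11, -9),  |v_rel|² = 202
v_rel×d = (11)·(-5) − (-9)·(12) = 53
since m = R²·202 − 53²:  R² = (2809 + 7089) / 202 = 49
R = √49 = 7  ⇒  r_B = 7 − 5 = 2

rB=2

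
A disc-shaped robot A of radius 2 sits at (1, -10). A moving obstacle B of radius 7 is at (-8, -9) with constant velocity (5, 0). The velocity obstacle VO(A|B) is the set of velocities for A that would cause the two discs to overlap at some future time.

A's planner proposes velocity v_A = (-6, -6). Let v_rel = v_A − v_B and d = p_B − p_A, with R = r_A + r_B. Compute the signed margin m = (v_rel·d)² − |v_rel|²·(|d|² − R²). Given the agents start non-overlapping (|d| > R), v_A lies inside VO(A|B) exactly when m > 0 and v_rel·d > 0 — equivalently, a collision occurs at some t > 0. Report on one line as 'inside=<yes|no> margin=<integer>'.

d = (-9, 1),  |d|² = 82;  R = 2+7 = 9,  c = 82−9² = 1
v_rel = (-11, -6),  |v_rel|² = 157;  v_rel·d = (-11)·(-9) + (-6)·(1) = 93
157·t² − 186·t + 1 = 0  ⇒  m = 93² − 157·1 = 8492
m = 8492 > 0,  v_rel·d = 93 > 0  ⇒  inside

inside=yes margin=8492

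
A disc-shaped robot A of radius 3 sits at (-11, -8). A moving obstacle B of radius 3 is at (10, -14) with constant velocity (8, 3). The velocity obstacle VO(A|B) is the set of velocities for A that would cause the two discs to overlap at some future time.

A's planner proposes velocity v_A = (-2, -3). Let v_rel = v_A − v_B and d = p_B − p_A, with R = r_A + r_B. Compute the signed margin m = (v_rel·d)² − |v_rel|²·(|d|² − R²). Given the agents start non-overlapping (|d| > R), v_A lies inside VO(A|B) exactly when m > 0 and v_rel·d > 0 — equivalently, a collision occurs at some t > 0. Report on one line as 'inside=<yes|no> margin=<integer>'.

d = (21, -6),  |d|² = 477;  R = 3+3 = 6,  c = 477−6² = 441
v_rel = (-10, -6),  |v_rel|² = 136;  v_rel·d = (-10)·(21) + (-6)·(-6) = -174
136·t² + 348·t + 441 = 0  ⇒  m = (-174)² − 136·441 = -29700
m = -29700 < 0,  v_rel·d = -174 < 0  ⇒  outside

inside=no margin=-29700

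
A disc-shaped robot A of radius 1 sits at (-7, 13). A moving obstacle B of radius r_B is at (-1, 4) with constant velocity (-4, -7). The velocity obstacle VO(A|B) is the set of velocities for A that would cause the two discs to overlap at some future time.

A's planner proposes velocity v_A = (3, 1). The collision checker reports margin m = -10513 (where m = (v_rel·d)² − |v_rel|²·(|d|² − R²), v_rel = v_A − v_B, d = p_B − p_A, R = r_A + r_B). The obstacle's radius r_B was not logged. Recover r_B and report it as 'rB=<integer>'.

m = -10513
d = (6, -9);  v_rel = (7, 8),  |v_rel|² = 113
v_rel×d = (7)·(-9) − (8)·(6) = -111
since m = R²·113 − (-111)²:  R² = (12321 + -10513) / 113 = 16
R = √16 = 4  ⇒  r_B = 4 − 1 = 3

rB=3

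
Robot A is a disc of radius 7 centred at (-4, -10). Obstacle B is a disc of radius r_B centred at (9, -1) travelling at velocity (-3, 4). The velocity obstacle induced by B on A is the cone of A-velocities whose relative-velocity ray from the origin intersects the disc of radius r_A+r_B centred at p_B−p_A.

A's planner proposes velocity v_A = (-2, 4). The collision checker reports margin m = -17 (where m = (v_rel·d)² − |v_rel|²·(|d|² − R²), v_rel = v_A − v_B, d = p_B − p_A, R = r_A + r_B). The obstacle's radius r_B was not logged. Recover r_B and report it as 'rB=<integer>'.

m = -17
d = (13, 9);  v_rel = (1, 0),  |v_rel|² = 1
v_rel×d = (1)·(9) − (0)·(13) = 9
since m = R²·1 − 9²:  R² = (81 + -17) / 1 = 64
R = √64 = 8  ⇒  r_B = 8 − 7 = 1

rB=1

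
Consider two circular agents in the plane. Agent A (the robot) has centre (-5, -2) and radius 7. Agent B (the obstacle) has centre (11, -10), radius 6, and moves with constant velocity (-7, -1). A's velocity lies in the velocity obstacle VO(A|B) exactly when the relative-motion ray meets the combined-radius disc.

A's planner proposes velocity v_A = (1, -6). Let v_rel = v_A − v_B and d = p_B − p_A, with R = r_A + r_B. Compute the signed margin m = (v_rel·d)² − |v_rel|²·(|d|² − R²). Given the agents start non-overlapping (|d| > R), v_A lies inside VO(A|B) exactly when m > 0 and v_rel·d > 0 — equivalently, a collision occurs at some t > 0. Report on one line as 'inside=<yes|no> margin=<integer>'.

d = (16, -8),  |d|² = 320;  R = 7+6 = 13,  c = 320−13² = 151
v_rel = (8, -5),  |v_rel|² = 89;  v_rel·d = (8)·(16) + (-5)·(-8) = 168
89·t² − 336·t + 151 = 0  ⇒  m = 168² − 89·151 = 14785
m = 14785 > 0,  v_rel·d = 168 > 0  ⇒  inside

inside=yes margin=14785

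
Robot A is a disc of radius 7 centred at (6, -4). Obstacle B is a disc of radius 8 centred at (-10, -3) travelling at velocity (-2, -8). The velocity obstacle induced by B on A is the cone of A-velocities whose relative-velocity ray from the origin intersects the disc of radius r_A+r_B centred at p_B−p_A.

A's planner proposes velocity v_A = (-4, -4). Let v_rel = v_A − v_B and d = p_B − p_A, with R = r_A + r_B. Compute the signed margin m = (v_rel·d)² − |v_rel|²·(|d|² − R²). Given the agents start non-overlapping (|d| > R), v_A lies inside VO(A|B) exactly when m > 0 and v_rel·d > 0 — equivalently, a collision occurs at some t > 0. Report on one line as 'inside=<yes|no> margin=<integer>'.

d = (-16, 1),  |d|² = 257;  R = 7+8 = 15,  c = 257−15² = 32
v_rel = (-2, 4),  |v_rel|² = 20;  v_rel·d = (-2)·(-16) + (4)·(1) = 36
20·t² − 72·t + 32 = 0  ⇒  m = 36² − 20·32 = 656
m = 656 > 0,  v_rel·d = 36 > 0  ⇒  inside

inside=yes margin=656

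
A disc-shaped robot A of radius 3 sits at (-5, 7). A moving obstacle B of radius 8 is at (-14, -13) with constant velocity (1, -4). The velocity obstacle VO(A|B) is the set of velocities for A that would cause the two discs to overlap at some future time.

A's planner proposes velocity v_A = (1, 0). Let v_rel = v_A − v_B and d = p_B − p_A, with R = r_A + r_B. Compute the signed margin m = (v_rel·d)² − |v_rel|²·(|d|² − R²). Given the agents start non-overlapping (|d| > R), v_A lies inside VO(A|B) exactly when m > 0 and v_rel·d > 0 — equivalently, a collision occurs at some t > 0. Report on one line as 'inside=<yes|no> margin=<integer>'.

d = (-9, -20),  |d|² = 481;  R = 3+8 = 11,  c = 481−11² = 360
v_rel = (0, 4),  |v_rel|² = 16;  v_rel·d = (0)·(-9) + (4)·(-20) = -80
16·t² + 160·t + 360 = 0  ⇒  m = (-80)² − 16·360 = 640
m = 640 > 0,  v_rel·d = -80 < 0  ⇒  outside

inside=no margin=640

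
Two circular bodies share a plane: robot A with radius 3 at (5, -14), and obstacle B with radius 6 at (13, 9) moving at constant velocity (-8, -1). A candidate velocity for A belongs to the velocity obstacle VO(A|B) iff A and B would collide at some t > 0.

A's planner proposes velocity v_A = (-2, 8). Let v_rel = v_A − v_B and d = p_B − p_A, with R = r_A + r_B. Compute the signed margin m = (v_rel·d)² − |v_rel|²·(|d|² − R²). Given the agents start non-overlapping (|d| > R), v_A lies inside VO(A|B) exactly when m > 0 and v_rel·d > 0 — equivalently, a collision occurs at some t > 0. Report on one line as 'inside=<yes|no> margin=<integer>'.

d = (8, 23),  |d|² = 593;  R = 3+6 = 9,  c = 593−9² = 512
v_rel = (6, 9),  |v_rel|² = 117;  v_rel·d = (6)·(8) + (9)·(23) = 255
117·t² − 510·t + 512 = 0  ⇒  m = 255² − 117·512 = 5121
m = 5121 > 0,  v_rel·d = 255 > 0  ⇒  inside

inside=yes margin=5121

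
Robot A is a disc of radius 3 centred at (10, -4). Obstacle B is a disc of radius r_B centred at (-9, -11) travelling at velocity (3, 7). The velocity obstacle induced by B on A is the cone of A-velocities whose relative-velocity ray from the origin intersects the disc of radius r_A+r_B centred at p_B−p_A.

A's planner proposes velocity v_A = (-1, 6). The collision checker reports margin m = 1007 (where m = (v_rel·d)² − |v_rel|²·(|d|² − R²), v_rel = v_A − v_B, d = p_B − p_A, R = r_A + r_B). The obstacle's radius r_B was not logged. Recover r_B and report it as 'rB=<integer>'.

m = 1007
d = (-19, -7);  v_rel = (-4, -1),  |v_rel|² = 17
v_rel×d = (-4)·(-7) − (-1)·(-19) = 9
since m = R²·17 − 9²:  R² = (81 + 1007) / 17 = 64
R = √64 = 8  ⇒  r_B = 8 − 3 = 5

rB=5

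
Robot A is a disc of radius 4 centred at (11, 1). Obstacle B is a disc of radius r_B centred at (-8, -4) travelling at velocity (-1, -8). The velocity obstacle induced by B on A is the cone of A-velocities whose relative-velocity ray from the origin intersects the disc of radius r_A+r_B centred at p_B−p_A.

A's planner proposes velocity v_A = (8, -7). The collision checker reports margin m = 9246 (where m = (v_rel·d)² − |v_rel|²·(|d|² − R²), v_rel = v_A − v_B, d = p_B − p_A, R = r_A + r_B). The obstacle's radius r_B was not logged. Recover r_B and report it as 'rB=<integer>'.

m = 9246
d = (-19, -5);  v_rel = (9, 1),  |v_rel|² = 82
v_rel×d = (9)·(-5) − (1)·(-19) = -26
since m = R²·82 − (-26)²:  R² = (676 + 9246) / 82 = 121
R = √121 = 11  ⇒  r_B = 11 − 4 = 7

rB=7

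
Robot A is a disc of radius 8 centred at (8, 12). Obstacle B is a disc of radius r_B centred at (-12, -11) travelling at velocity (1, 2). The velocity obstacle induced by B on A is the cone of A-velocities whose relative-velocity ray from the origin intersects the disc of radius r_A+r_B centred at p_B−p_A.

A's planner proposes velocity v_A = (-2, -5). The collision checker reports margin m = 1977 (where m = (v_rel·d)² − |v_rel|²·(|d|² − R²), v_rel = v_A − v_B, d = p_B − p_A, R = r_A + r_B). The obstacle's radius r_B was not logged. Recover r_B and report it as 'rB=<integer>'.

m = 1977
d = (-20, -23);  v_rel = (-3, -7),  |v_rel|² = 58
v_rel×d = (-3)·(-23) − (-7)·(-20) = -71
since m = R²·58 − (-71)²:  R² = (5041 + 1977) / 58 = 121
R = √121 = 11  ⇒  r_B = 11 − 8 = 3

rB=3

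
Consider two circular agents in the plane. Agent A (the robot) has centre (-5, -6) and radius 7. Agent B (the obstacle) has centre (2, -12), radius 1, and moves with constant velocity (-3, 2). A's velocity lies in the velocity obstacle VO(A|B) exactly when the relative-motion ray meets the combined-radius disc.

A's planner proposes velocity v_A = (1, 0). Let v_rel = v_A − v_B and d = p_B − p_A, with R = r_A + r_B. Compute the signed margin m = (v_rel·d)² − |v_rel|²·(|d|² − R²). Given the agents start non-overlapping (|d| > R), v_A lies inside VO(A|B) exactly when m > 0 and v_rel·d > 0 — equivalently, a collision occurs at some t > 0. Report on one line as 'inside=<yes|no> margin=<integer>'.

d = (7, -6),  |d|² = 85;  R = 7+1 = 8,  c = 85−8² = 21
v_rel = (4, -2),  |v_rel|² = 20;  v_rel·d = (4)·(7) + (-2)·(-6) = 40
20·t² − 80·t + 21 = 0  ⇒  m = 40² − 20·21 = 1180
m = 1180 > 0,  v_rel·d = 40 > 0  ⇒  inside

inside=yes margin=1180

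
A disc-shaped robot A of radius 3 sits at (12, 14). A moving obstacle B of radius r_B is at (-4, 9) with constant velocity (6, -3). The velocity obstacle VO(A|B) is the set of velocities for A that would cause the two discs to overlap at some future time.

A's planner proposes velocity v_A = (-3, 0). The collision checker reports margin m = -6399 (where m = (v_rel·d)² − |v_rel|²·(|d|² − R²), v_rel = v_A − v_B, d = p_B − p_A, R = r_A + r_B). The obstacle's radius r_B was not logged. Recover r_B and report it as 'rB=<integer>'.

m = -6399
d = (-16, -5);  v_rel = (-9, 3),  |v_rel|² = 90
v_rel×d = (-9)·(-5) − (3)·(-16) = 93
since m = R²·90 − 93²:  R² = (8649 + -6399) / 90 = 25
R = √25 = 5  ⇒  r_B = 5 − 3 = 2

rB=2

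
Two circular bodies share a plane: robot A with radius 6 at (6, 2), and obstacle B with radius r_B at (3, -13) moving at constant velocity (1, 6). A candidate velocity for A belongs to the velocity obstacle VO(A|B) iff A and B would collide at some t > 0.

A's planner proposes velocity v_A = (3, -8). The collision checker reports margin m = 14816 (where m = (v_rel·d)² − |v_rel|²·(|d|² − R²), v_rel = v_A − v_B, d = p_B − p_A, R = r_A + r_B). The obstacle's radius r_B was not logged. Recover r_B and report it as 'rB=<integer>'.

m = 14816
d = (-3, -15);  v_rel = (2, -14),  |v_rel|² = 200
v_rel×d = (2)·(-15) − (-14)·(-3) = -72
since m = R²·200 − (-72)²:  R² = (5184 + 14816) / 200 = 100
R = √100 = 10  ⇒  r_B = 10 − 6 = 4

rB=4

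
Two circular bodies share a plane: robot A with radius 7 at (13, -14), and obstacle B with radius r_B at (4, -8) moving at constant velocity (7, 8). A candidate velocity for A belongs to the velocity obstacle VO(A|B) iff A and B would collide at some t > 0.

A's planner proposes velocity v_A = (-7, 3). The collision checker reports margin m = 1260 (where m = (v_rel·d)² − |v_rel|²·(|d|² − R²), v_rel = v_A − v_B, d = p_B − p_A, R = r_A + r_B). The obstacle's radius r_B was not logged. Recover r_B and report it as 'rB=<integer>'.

m = 1260
d = (-9, 6);  v_rel = (-14, -5),  |v_rel|² = 221
v_rel×d = (-14)·(6) − (-5)·(-9) = -129
since m = R²·221 − (-129)²:  R² = (16641 + 1260) / 221 = 81
R = √81 = 9  ⇒  r_B = 9 − 7 = 2

rB=2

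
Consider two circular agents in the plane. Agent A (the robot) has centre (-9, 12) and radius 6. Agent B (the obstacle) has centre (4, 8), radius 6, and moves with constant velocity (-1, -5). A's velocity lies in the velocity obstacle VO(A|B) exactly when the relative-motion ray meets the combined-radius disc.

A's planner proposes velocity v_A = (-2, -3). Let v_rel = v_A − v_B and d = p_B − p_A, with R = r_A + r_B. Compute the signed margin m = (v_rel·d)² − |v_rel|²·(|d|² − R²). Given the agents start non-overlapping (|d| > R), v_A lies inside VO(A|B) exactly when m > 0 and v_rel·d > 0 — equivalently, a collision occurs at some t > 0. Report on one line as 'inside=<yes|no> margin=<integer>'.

d = (13, -4),  |d|² = 185;  R = 6+6 = 12,  c = 185−12² = 41
v_rel = (-1, 2),  |v_rel|² = 5;  v_rel·d = (-1)·(13) + (2)·(-4) = -21
5·t² + 42·t + 41 = 0  ⇒  m = (-21)² − 5·41 = 236
m = 236 > 0,  v_rel·d = -21 < 0  ⇒  outside

inside=no margin=236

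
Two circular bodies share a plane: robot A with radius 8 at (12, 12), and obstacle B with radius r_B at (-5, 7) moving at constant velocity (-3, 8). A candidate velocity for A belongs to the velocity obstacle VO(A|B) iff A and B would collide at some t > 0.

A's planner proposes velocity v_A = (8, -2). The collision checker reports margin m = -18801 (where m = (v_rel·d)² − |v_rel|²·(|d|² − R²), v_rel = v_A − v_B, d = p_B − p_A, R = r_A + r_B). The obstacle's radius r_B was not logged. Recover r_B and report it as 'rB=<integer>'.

m = -18801
d = (-17, -5);  v_rel = (11, -10),  |v_rel|² = 221
v_rel×d = (11)·(-5) − (-10)·(-17) = -225
since m = R²·221 − (-225)²:  R² = (50625 + -18801) / 221 = 144
R = √144 = 12  ⇒  r_B = 12 − 8 = 4

rB=4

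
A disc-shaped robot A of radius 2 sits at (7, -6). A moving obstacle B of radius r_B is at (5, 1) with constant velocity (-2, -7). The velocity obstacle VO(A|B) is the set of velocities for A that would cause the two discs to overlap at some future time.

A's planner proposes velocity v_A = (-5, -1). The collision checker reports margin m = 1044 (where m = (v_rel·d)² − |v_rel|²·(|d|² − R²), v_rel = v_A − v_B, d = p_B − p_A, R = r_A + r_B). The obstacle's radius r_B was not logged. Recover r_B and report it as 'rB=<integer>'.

m = 1044
d = (-2, 7);  v_rel = (-3, 6),  |v_rel|² = 45
v_rel×d = (-3)·(7) − (6)·(-2) = -9
since m = R²·45 − (-9)²:  R² = (81 + 1044) / 45 = 25
R = √25 = 5  ⇒  r_B = 5 − 2 = 3

rB=3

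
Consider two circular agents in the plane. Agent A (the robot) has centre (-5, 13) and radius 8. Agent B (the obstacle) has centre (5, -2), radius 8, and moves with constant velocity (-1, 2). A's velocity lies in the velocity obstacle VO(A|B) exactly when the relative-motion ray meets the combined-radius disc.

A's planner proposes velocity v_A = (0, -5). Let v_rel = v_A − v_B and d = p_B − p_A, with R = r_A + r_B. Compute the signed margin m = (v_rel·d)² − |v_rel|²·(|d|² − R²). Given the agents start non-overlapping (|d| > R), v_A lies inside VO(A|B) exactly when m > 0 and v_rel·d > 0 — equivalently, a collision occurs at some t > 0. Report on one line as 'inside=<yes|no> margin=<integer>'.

d = (10, -15),  |d|² = 325;  R = 8+8 = 16,  c = 325−16² = 69
v_rel = (1, -7),  |v_rel|² = 50;  v_rel·d = (1)·(10) + (-7)·(-15) = 115
50·t² − 230·t + 69 = 0  ⇒  m = 115² − 50·69 = 9775
m = 9775 > 0,  v_rel·d = 115 > 0  ⇒  inside

inside=yes margin=9775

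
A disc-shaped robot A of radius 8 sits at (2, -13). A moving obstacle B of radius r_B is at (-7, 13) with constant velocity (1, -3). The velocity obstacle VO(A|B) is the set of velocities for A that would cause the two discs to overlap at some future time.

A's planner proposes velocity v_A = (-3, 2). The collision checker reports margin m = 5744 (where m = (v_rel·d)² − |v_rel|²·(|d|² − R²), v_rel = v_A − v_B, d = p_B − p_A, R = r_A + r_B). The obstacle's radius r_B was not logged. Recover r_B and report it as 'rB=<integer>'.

m = 5744
d = (-9, 26);  v_rel = (-4, 5),  |v_rel|² = 41
v_rel×d = (-4)·(26) − (5)·(-9) = -59
since m = R²·41 − (-59)²:  R² = (3481 + 5744) / 41 = 225
R = √225 = 15  ⇒  r_B = 15 − 8 = 7

rB=7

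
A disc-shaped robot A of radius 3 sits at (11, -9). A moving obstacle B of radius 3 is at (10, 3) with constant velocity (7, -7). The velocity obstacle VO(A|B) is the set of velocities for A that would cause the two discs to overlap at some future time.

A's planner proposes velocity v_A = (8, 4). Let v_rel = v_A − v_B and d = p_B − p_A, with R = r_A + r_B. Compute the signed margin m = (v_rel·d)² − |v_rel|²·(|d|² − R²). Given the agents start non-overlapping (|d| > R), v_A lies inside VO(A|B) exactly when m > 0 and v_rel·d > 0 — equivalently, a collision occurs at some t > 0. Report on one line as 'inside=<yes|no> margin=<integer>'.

d = (-1, 12),  |d|² = 145;  R = 3+3 = 6,  c = 145−6² = 109
v_rel = (1, 11),  |v_rel|² = 122;  v_rel·d = (1)·(-1) + (11)·(12) = 131
122·t² − 262·t + 109 = 0  ⇒  m = 131² − 122·109 = 3863
m = 3863 > 0,  v_rel·d = 131 > 0  ⇒  inside

inside=yes margin=3863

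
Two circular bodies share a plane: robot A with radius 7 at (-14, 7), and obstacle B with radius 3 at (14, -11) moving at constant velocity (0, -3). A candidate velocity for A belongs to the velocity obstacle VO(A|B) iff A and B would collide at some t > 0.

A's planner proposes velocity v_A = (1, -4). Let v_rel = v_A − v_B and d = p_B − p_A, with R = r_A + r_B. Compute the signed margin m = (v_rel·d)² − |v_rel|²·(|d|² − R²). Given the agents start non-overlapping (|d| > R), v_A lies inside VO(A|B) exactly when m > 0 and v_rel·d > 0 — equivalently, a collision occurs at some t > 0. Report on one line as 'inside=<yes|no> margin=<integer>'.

d = (28, -18),  |d|² = 1108;  R = 7+3 = 10,  c = 1108−10² = 1008
v_rel = (1, -1),  |v_rel|² = 2;  v_rel·d = (1)·(28) + (-1)·(-18) = 46
2·t² − 92·t + 1008 = 0  ⇒  m = 46² − 2·1008 = 100
m = 100 > 0,  v_rel·d = 46 > 0  ⇒  inside

inside=yes margin=100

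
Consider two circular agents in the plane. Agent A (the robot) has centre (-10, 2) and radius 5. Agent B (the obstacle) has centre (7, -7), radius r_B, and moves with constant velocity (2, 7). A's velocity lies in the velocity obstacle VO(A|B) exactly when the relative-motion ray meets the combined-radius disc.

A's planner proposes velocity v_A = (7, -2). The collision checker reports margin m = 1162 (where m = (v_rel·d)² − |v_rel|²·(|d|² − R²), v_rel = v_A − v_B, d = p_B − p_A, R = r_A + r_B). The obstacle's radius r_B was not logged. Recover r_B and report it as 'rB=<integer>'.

m = 1162
d = (17, -9);  v_rel = (5, -9),  |v_rel|² = 106
v_rel×d = (5)·(-9) − (-9)·(17) = 108
since m = R²·106 − 108²:  R² = (11664 + 1162) / 106 = 121
R = √121 = 11  ⇒  r_B = 11 − 5 = 6

rB=6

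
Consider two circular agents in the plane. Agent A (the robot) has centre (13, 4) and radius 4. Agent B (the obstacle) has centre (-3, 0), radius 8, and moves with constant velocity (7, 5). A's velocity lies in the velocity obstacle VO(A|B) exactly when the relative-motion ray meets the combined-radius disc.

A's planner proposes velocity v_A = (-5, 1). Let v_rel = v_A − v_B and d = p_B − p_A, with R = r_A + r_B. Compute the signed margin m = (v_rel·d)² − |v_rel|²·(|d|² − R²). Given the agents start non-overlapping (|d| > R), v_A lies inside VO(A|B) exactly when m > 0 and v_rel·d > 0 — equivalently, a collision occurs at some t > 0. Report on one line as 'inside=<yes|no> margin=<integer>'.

d = (-16, -4),  |d|² = 272;  R = 4+8 = 12,  c = 272−12² = 128
v_rel = (-12, -4),  |v_rel|² = 160;  v_rel·d = (-12)·(-16) + (-4)·(-4) = 208
160·t² − 416·t + 128 = 0  ⇒  m = 208² − 160·128 = 22784
m = 22784 > 0,  v_rel·d = 208 > 0  ⇒  inside

inside=yes margin=22784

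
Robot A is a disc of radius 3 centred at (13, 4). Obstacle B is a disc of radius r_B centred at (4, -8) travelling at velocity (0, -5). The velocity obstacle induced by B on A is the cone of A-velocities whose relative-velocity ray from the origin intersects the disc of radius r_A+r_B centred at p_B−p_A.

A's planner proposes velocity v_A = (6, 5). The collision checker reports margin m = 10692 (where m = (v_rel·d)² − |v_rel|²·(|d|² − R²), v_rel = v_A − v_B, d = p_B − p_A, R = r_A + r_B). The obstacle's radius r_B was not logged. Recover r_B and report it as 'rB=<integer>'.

m = 10692
d = (-9, -12);  v_rel = (6, 10),  |v_rel|² = 136
v_rel×d = (6)·(-12) − (10)·(-9) = 18
since m = R²·136 − 18²:  R² = (324 + 10692) / 136 = 81
R = √81 = 9  ⇒  r_B = 9 − 3 = 6

rB=6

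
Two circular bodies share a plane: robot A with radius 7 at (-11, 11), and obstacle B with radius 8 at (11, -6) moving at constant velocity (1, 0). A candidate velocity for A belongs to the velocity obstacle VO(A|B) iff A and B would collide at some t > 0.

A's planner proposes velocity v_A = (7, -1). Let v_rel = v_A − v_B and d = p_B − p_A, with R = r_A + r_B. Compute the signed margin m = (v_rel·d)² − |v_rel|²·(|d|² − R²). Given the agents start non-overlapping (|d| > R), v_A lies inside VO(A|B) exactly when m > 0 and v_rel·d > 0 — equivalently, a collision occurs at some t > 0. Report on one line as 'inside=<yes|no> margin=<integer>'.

d = (22, -17),  |d|² = 773;  R = 7+8 = 15,  c = 773−15² = 548
v_rel = (6, -1),  |v_rel|² = 37;  v_rel·d = (6)·(22) + (-1)·(-17) = 149
37·t² − 298·t + 548 = 0  ⇒  m = 149² − 37·548 = 1925
m = 1925 > 0,  v_rel·d = 149 > 0  ⇒  inside

inside=yes margin=1925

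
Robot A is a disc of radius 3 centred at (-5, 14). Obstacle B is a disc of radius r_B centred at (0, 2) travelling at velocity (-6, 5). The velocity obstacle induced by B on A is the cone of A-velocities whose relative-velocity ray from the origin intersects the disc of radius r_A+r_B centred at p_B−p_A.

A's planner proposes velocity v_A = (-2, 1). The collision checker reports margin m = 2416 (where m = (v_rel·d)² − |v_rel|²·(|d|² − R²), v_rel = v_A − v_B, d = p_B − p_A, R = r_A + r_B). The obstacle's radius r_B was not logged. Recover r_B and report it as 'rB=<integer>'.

m = 2416
d = (5, -12);  v_rel = (4, -4),  |v_rel|² = 32
v_rel×d = (4)·(-12) − (-4)·(5) = -28
since m = R²·32 − (-28)²:  R² = (784 + 2416) / 32 = 100
R = √100 = 10  ⇒  r_B = 10 − 3 = 7

rB=7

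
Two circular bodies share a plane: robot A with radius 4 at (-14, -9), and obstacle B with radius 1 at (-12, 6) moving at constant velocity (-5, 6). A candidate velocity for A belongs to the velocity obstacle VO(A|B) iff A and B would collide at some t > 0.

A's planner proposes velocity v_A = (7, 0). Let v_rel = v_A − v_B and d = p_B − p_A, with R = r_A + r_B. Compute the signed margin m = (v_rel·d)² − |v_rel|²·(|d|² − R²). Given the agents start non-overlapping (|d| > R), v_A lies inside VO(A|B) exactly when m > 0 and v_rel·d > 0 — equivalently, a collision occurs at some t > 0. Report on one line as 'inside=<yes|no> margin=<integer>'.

d = (2, 15),  |d|² = 229;  R = 4+1 = 5,  c = 229−5² = 204
v_rel = (12, -6),  |v_rel|² = 180;  v_rel·d = (12)·(2) + (-6)·(15) = -66
180·t² + 132·t + 204 = 0  ⇒  m = (-66)² − 180·204 = -32364
m = -32364 < 0,  v_rel·d = -66 < 0  ⇒  outside

inside=no margin=-32364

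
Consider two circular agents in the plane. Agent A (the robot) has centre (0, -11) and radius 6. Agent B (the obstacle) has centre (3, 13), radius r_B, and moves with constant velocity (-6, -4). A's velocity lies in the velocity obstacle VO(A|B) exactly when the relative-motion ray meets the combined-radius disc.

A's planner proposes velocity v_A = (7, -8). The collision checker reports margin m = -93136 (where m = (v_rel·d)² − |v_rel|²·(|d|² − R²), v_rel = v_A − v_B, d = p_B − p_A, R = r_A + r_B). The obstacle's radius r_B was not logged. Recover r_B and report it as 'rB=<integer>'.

m = -93136
d = (3, 24);  v_rel = (13, -4),  |v_rel|² = 185
v_rel×d = (13)·(24) − (-4)·(3) = 324
since m = R²·185 − 324²:  R² = (104976 + -93136) / 185 = 64
R = √64 = 8  ⇒  r_B = 8 − 6 = 2

rB=2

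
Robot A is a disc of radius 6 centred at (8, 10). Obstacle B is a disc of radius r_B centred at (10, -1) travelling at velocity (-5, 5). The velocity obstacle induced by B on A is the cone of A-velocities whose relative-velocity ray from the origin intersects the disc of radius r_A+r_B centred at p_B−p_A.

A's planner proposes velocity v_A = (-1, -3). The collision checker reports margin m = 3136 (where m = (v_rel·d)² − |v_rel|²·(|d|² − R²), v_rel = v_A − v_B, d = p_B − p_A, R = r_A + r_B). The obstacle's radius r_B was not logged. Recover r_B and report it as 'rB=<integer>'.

m = 3136
d = (2, -11);  v_rel = (4, -8),  |v_rel|² = 80
v_rel×d = (4)·(-11) − (-8)·(2) = -28
since m = R²·80 − (-28)²:  R² = (784 + 3136) / 80 = 49
R = √49 = 7  ⇒  r_B = 7 − 6 = 1

rB=1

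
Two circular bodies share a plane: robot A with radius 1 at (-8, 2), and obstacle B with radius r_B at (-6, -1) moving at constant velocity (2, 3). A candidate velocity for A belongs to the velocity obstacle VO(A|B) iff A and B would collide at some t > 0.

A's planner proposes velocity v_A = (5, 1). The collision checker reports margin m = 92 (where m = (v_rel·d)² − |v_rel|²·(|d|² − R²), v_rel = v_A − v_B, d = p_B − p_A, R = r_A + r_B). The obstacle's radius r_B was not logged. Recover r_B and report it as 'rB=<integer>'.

m = 92
d = (2, -3);  v_rel = (3, -2),  |v_rel|² = 13
v_rel×d = (3)·(-3) − (-2)·(2) = -5
since m = R²·13 − (-5)²:  R² = (25 + 92) / 13 = 9
R = √9 = 3  ⇒  r_B = 3 − 1 = 2

rB=2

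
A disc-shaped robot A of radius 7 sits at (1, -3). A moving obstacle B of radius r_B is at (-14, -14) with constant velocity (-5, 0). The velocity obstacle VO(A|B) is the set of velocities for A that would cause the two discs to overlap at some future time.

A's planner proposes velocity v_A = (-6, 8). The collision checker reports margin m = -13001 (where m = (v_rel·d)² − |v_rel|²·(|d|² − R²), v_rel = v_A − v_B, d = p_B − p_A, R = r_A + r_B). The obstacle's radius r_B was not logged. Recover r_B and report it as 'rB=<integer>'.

m = -13001
d = (-15, -11);  v_rel = (-1, 8),  |v_rel|² = 65
v_rel×d = (-1)·(-11) − (8)·(-15) = 131
since m = R²·65 − 131²:  R² = (17161 + -13001) / 65 = 64
R = √64 = 8  ⇒  r_B = 8 − 7 = 1

rB=1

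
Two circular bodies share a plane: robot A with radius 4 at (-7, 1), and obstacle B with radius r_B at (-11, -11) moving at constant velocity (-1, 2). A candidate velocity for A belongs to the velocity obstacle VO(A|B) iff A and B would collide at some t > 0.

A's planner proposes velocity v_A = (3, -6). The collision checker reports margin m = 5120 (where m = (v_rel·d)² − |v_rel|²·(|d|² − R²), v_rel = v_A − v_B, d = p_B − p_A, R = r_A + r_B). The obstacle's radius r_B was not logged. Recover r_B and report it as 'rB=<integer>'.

m = 5120
d = (-4, -12);  v_rel = (4, -8),  |v_rel|² = 80
v_rel×d = (4)·(-12) − (-8)·(-4) = -80
since m = R²·80 − (-80)²:  R² = (6400 + 5120) / 80 = 144
R = √144 = 12  ⇒  r_B = 12 − 4 = 8

rB=8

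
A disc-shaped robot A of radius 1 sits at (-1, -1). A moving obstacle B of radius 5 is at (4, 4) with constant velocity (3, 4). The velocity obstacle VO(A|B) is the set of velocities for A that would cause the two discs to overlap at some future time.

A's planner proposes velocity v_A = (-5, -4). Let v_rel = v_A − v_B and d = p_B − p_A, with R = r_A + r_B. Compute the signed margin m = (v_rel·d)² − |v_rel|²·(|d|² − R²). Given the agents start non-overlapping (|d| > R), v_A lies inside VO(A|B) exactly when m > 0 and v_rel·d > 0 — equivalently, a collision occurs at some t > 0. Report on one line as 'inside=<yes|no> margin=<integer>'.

d = (5, 5),  |d|² = 50;  R = 1+5 = 6,  c = 50−6² = 14
v_rel = (-8, -8),  |v_rel|² = 128;  v_rel·d = (-8)·(5) + (-8)·(5) = -80
128·t² + 160·t + 14 = 0  ⇒  m = (-80)² − 128·14 = 4608
m = 4608 > 0,  v_rel·d = -80 < 0  ⇒  outside

inside=no margin=4608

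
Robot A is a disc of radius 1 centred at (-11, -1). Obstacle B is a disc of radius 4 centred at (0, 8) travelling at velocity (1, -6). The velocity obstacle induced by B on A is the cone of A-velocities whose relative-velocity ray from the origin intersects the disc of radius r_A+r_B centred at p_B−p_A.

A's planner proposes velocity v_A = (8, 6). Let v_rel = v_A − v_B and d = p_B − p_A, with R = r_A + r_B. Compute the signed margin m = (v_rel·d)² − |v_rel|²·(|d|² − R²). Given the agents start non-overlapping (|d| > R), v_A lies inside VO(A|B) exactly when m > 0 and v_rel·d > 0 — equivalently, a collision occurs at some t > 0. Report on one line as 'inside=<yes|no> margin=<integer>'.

d = (11, 9),  |d|² = 202;  R = 1+4 = 5,  c = 202−5² = 177
v_rel = (7, 12),  |v_rel|² = 193;  v_rel·d = (7)·(11) + (12)·(9) = 185
193·t² − 370·t + 177 = 0  ⇒  m = 185² − 193·177 = 64
m = 64 > 0,  v_rel·d = 185 > 0  ⇒  inside

inside=yes margin=64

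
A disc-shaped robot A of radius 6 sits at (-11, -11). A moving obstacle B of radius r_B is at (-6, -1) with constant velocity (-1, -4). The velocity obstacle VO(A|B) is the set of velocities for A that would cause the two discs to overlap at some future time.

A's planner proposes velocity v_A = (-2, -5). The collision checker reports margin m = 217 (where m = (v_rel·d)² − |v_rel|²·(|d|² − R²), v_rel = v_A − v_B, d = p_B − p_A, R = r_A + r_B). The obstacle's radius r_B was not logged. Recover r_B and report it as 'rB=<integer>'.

m = 217
d = (5, 10);  v_rel = (-1, -1),  |v_rel|² = 2
v_rel×d = (-1)·(10) − (-1)·(5) = -5
since m = R²·2 − (-5)²:  R² = (25 + 217) / 2 = 121
R = √121 = 11  ⇒  r_B = 11 − 6 = 5

rB=5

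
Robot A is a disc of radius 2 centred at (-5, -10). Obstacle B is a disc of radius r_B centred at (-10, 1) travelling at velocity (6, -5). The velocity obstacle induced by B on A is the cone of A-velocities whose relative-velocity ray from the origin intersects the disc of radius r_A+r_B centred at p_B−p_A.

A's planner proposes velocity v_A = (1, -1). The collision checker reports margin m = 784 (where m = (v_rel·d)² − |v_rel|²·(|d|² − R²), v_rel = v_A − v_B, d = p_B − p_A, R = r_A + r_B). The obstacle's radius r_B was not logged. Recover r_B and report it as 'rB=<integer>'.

m = 784
d = (-5, 11);  v_rel = (-5, 4),  |v_rel|² = 41
v_rel×d = (-5)·(11) − (4)·(-5) = -35
since m = R²·41 − (-35)²:  R² = (1225 + 784) / 41 = 49
R = √49 = 7  ⇒  r_B = 7 − 2 = 5

rB=5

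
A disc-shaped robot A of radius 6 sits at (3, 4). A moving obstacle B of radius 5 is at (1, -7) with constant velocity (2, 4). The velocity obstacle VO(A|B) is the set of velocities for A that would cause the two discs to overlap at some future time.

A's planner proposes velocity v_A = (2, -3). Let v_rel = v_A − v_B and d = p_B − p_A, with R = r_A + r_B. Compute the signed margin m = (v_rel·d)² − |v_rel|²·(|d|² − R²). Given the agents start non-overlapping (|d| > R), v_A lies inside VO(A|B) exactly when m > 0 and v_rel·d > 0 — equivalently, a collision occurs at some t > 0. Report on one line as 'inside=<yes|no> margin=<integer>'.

d = (-2, -11),  |d|² = 125;  R = 6+5 = 11,  c = 125−11² = 4
v_rel = (0, -7),  |v_rel|² = 49;  v_rel·d = (0)·(-2) + (-7)·(-11) = 77
49·t² − 154·t + 4 = 0  ⇒  m = 77² − 49·4 = 5733
m = 5733 > 0,  v_rel·d = 77 > 0  ⇒  inside

inside=yes margin=5733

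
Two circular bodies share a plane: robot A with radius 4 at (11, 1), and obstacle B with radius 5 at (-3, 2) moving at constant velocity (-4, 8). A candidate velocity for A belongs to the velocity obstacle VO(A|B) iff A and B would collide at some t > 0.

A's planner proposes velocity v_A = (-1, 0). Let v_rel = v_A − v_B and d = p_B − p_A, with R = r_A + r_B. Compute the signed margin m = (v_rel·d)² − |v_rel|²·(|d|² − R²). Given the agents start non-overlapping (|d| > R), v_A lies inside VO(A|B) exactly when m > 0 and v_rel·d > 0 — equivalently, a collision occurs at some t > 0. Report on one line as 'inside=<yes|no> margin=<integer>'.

d = (-14, 1),  |d|² = 197;  R = 4+5 = 9,  c = 197−9² = 116
v_rel = (3, -8),  |v_rel|² = 73;  v_rel·d = (3)·(-14) + (-8)·(1) = -50
73·t² + 100·t + 116 = 0  ⇒  m = (-50)² − 73·116 = -5968
m = -5968 < 0,  v_rel·d = -50 < 0  ⇒  outside

inside=no margin=-5968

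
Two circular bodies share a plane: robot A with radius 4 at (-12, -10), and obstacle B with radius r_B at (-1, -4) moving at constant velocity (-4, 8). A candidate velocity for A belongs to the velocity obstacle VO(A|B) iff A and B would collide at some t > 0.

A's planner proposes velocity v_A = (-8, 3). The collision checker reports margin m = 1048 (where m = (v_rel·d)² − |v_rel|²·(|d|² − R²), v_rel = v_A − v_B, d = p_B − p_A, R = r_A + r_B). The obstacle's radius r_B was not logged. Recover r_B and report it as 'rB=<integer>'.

m = 1048
d = (11, 6);  v_rel = (-4, -5),  |v_rel|² = 41
v_rel×d = (-4)·(6) − (-5)·(11) = 31
since m = R²·41 − 31²:  R² = (961 + 1048) / 41 = 49
R = √49 = 7  ⇒  r_B = 7 − 4 = 3

rB=3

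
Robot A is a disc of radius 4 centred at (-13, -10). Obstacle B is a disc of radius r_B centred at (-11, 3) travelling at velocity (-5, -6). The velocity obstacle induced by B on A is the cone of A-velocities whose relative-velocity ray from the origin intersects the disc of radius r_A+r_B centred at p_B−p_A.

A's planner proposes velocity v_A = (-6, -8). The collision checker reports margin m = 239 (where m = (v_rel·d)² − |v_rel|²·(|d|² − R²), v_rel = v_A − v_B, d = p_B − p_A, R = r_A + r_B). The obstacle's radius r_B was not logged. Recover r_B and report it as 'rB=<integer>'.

m = 239
d = (2, 13);  v_rel = (-1, -2),  |v_rel|² = 5
v_rel×d = (-1)·(13) − (-2)·(2) = -9
since m = R²·5 − (-9)²:  R² = (81 + 239) / 5 = 64
R = √64 = 8  ⇒  r_B = 8 − 4 = 4

rB=4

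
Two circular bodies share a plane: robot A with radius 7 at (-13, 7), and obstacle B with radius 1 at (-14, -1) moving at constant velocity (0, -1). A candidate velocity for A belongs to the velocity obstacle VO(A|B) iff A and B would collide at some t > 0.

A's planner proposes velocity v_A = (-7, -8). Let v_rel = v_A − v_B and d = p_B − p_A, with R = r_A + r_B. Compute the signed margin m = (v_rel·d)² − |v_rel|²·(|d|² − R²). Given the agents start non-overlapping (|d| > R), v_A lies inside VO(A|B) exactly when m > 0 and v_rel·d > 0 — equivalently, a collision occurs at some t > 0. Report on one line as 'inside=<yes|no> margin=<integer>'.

d = (-1, -8),  |d|² = 65;  R = 7+1 = 8,  c = 65−8² = 1
v_rel = (-7, -7),  |v_rel|² = 98;  v_rel·d = (-7)·(-1) + (-7)·(-8) = 63
98·t² − 126·t + 1 = 0  ⇒  m = 63² − 98·1 = 3871
m = 3871 > 0,  v_rel·d = 63 > 0  ⇒  inside

inside=yes margin=3871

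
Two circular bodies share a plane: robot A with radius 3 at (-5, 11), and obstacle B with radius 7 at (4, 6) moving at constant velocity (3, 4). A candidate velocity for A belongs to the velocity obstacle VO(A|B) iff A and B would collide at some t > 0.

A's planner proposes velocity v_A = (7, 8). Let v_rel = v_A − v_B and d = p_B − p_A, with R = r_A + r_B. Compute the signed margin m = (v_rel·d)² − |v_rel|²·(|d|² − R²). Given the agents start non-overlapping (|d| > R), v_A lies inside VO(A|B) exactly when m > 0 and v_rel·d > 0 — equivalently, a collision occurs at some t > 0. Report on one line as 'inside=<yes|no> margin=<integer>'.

d = (9, -5),  |d|² = 106;  R = 3+7 = 10,  c = 106−10² = 6
v_rel = (4, 4),  |v_rel|² = 32;  v_rel·d = (4)·(9) + (4)·(-5) = 16
32·t² − 32·t + 6 = 0  ⇒  m = 16² − 32·6 = 64
m = 64 > 0,  v_rel·d = 16 > 0  ⇒  inside

inside=yes margin=64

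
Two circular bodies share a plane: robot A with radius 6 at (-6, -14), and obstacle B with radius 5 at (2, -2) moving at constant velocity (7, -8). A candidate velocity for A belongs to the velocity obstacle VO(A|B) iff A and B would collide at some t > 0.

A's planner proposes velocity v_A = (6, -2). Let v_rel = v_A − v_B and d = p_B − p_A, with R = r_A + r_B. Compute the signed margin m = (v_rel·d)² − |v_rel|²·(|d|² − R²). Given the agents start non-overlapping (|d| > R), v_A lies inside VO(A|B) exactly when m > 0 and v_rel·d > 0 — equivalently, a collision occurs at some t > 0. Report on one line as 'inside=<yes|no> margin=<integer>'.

d = (8, 12),  |d|² = 208;  R = 6+5 = 11,  c = 208−11² = 87
v_rel = (-1, 6),  |v_rel|² = 37;  v_rel·d = (-1)·(8) + (6)·(12) = 64
37·t² − 128·t + 87 = 0  ⇒  m = 64² − 37·87 = 877
m = 877 > 0,  v_rel·d = 64 > 0  ⇒  inside

inside=yes margin=877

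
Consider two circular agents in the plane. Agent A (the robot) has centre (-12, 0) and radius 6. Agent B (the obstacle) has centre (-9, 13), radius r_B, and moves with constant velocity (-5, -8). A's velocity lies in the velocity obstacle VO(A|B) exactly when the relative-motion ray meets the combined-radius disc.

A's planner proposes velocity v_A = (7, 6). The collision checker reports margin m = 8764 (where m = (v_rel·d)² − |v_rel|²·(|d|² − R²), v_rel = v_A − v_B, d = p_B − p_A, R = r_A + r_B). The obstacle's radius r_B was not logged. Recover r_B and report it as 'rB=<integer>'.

m = 8764
d = (3, 13);  v_rel = (12, 14),  |v_rel|² = 340
v_rel×d = (12)·(13) − (14)·(3) = 114
since m = R²·340 − 114²:  R² = (12996 + 8764) / 340 = 64
R = √64 = 8  ⇒  r_B = 8 − 6 = 2

rB=2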